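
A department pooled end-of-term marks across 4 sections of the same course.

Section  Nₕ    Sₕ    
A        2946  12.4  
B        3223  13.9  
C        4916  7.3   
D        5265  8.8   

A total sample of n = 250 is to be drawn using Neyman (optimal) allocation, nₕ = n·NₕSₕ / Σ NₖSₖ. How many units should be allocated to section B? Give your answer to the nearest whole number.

68

A: NₕSₕ = 2946·12.4 = 36530.4
B: NₕSₕ = 3223·13.9 = 44799.7
C: NₕSₕ = 4916·7.3 = 35886.8
D: NₕSₕ = 5265·8.8 = 46332
Σ NₕSₕ = 163548.9.
n_B = 250·44799.7/163548.9 = 68.481... → 68.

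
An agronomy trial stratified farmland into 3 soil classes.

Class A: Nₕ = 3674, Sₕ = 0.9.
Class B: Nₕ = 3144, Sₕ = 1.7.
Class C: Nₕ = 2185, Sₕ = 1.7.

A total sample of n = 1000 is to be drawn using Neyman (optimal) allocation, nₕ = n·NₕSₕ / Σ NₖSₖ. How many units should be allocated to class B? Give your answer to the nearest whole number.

Σ NₕSₕ = 3674·0.9 + 3144·1.7 + 2185·1.7 = 12365.9.
Share for B: 5344.8/12365.9 = 0.43222.
n_B = 1000 × 0.43222 = 432.221... → 432.

432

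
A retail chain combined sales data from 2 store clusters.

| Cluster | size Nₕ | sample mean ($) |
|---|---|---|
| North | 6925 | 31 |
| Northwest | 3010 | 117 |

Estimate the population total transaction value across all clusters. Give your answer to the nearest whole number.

566845

Estimate total by summing Nₕ·x̄ₕ over strata.
6925·31 + 3010·117 = 214675 + 352170 = 566845.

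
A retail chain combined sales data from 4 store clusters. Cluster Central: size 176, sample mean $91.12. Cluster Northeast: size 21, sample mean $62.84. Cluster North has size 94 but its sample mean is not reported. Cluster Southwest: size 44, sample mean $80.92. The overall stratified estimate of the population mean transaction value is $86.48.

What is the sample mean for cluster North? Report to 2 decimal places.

Σ Nₕx̄ₕ = N·μ, so 94·x̄_North = 335·86.48 − (176·91.12 + 21·62.84 + 44·80.92).
= 28970.8 − 20917.24 = 8053.56.
x̄_North = 8053.56 / 94 = 85.6762... → 85.68.

85.68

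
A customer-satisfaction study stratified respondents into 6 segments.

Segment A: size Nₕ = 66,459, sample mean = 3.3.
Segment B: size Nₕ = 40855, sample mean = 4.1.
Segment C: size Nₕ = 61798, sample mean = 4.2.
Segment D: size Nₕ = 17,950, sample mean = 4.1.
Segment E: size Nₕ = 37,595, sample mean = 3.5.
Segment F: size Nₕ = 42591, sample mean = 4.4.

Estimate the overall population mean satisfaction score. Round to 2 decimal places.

x̄_st = (Σ Nₕx̄ₕ) / (Σ Nₕ) = (66459·3.3 + 40855·4.1 + 61798·4.2 + 17950·4.1 + 37595·3.5 + 42591·4.4) / 267248
= 1038949.7 / 267248 = 3.8876... → 3.89.

3.89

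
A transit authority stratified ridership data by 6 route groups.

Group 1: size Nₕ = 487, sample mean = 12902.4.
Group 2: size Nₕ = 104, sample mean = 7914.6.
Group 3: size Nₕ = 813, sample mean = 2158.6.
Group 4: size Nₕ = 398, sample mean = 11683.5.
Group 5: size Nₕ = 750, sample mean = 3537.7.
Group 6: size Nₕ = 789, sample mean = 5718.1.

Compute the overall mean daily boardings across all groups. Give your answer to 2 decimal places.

N = 487 + 104 + 813 + 398 + 750 + 789 = 3341.
Weight each subgroup mean by Nₕ/N and sum.
Σ Nₕx̄ₕ = 487·12902.4 + 104·7914.6 + 813·2158.6 + 398·11683.5 + 750·3537.7 + 789·5718.1 = 6283468.8 + 823118.4 + 1754941.8 + 4650033 + 2653275 + 4511580.9 = 20676417.9.
Divide by N: 20676417.9 / 3341 = 6188.6914... → 6188.69.

6188.69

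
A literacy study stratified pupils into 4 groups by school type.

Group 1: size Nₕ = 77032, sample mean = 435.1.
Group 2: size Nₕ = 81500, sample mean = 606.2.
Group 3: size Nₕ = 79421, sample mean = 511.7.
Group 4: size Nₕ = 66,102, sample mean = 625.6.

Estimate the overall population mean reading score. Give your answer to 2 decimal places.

N = 304055; weights Wₕ = Nₕ/N = (0.2533, 0.2680, 0.2612, 0.2174).
x̄_st = Σ Wₕ·x̄ₕ = 0.2533·435.1 + 0.2680·606.2 + 0.2612·511.7 + 0.2174·625.6 ≈ 542.3856...
→ 542.39.

542.39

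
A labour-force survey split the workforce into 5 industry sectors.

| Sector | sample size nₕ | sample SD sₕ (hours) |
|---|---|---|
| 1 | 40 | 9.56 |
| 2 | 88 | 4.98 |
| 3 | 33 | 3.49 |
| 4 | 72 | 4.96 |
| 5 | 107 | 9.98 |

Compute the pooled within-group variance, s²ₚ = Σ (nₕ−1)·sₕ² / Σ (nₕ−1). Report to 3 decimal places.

54.973

Degrees of freedom: 39 + 87 + 32 + 71 + 106 = 335.
Σ(nₕ−1)sₕ² = 39·91.3936 + 87·24.8004 + 32·12.1801 + 71·24.6016 + 106·99.6004 = 18416.1044.
s²ₚ = 18416.1044 / 335 = 54.97345... → 54.973.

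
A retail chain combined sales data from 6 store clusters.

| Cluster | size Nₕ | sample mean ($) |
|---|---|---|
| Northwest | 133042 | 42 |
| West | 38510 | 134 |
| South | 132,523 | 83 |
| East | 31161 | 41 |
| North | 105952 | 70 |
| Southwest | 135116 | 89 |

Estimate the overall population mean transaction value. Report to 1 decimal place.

73.7

N = 133042 + 38510 + 132523 + 31161 + 105952 + 135116 = 576304.
Weight each subgroup mean by Nₕ/N and sum.
Σ Nₕx̄ₕ = 133042·42 + 38510·134 + 132523·83 + 31161·41 + 105952·70 + 135116·89 = 5587764 + 5160340 + 10999409 + 1277601 + 7416640 + 12025324 = 42467078.
Divide by N: 42467078 / 576304 = 73.689... → 73.7.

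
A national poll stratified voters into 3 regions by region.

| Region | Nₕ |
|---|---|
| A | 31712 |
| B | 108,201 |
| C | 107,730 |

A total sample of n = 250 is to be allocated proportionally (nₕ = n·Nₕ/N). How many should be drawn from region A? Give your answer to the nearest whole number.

32

N = 31712 + 108201 + 107730 = 247643.
n_A = 250·31712/247643 = 32.014... → 32.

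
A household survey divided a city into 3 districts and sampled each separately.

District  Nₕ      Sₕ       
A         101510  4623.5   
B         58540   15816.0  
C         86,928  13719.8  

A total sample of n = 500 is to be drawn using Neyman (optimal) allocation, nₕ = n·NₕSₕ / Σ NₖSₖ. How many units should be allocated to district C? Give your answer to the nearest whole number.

230

Σ NₕSₕ = 101510·4623.5 + 58540·15816.0 + 86928·13719.8 = 2587834899.4.
Share for C: 1192634774.4/2587834899.4 = 0.46086.
n_C = 500 × 0.46086 = 230.431... → 230.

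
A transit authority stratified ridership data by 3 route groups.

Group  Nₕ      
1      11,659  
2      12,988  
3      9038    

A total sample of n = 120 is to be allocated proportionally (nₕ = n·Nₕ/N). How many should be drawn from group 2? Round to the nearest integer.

Share of group 2 = 12988/33685 = 0.38557.
Allocate 120 × 0.38557 = 46.269... → 46.

46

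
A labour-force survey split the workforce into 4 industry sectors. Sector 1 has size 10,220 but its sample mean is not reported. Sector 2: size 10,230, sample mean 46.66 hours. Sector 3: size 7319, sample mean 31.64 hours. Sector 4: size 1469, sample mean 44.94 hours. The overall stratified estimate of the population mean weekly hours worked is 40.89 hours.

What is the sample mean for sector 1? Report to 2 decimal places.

Σ Nₕx̄ₕ = N·μ, so 10220·x̄_1 = 29238·40.89 − (10230·46.66 + 7319·31.64 + 1469·44.94).
= 1195541.82 − 774921.82 = 420620.
x̄_1 = 420620 / 10220 = 41.1566... → 41.16.

41.16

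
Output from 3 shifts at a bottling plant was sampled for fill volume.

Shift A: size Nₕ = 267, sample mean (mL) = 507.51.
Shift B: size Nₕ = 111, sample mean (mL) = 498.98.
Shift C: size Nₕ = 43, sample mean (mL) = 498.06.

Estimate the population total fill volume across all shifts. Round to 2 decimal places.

Population total = Σ Nₕ·x̄ₕ (each stratum's size times its mean).
267·507.51 + 111·498.98 + 43·498.06 = 135505.17 + 55386.78 + 21416.58 = 212308.53.

212308.53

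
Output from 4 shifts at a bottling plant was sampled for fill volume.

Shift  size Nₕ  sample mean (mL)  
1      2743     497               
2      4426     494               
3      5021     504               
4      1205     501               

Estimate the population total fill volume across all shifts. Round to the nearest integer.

1: 2743·497 = 1363271
2: 4426·494 = 2186444
3: 5021·504 = 2530584
4: 1205·501 = 603705
τ̂ = Σ Nₕx̄ₕ = 6684004.

6684004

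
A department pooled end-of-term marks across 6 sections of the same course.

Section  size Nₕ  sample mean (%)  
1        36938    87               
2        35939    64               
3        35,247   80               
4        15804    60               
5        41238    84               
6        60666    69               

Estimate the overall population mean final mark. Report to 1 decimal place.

x̄_st = (Σ Nₕx̄ₕ) / (Σ Nₕ) = (36938·87 + 35939·64 + 35247·80 + 15804·60 + 41238·84 + 60666·69) / 225832
= 16931648 / 225832 = 74.975... → 75.0.

75.0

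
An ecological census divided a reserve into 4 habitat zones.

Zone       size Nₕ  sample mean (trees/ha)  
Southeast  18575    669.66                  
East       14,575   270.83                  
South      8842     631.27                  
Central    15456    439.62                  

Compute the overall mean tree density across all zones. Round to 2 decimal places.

N = 57448; weights Wₕ = Nₕ/N = (0.3233, 0.2537, 0.1539, 0.2690).
x̄_st = Σ Wₕ·x̄ₕ = 0.3233·669.66 + 0.2537·270.83 + 0.1539·631.27 + 0.2690·439.62 ≈ 500.6743...
→ 500.67.

500.67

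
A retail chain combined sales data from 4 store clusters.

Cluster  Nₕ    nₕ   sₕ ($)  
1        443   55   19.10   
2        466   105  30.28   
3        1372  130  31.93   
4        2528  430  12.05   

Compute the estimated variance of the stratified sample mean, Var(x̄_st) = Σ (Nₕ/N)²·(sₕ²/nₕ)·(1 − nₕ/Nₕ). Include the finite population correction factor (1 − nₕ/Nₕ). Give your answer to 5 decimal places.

N = 4809; Wₕ = Nₕ/N.
cluster 1: (443/4809)²·19.10²/55·(1 − 55/443) = 0.04929807
cluster 2: (466/4809)²·30.28²/105·(1 − 105/466) = 0.06351934
cluster 3: (1372/4809)²·31.93²/130·(1 − 130/1372) = 0.57785734
cluster 4: (2528/4809)²·12.05²/430·(1 − 430/2528) = 0.07744237
Sum = 0.76811713 → 0.76812.

0.76812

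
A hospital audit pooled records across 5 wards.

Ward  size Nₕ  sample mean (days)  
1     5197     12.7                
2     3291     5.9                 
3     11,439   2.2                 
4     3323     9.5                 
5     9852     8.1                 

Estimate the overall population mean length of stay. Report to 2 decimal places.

N = 33102; weights Wₕ = Nₕ/N = (0.1570, 0.0994, 0.3456, 0.1004, 0.2976).
x̄_st = Σ Wₕ·x̄ₕ = 0.1570·12.7 + 0.0994·5.9 + 0.3456·2.2 + 0.1004·9.5 + 0.2976·8.1 ≈ 6.7052...
→ 6.71.

6.71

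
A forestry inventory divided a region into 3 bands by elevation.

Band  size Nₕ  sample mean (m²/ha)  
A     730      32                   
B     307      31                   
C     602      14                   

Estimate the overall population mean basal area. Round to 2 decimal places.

N = 730 + 307 + 602 = 1639.
The stratified mean weights each stratum mean by its population share Nₕ/N.
Σ Nₕx̄ₕ = 730·32 + 307·31 + 602·14 = 23360 + 9517 + 8428 = 41305.
Divide by N: 41305 / 1639 = 25.2013... → 25.20.

25.20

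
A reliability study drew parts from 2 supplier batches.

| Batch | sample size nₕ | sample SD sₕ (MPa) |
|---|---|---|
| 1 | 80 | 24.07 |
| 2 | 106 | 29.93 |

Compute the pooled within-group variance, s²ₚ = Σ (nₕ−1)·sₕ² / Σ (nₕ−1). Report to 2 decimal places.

759.94

Degrees of freedom: 79 + 105 = 184.
Σ(nₕ−1)sₕ² = 79·579.3649 + 105·895.8049 = 139829.3416.
s²ₚ = 139829.3416 / 184 = 759.9421... → 759.94.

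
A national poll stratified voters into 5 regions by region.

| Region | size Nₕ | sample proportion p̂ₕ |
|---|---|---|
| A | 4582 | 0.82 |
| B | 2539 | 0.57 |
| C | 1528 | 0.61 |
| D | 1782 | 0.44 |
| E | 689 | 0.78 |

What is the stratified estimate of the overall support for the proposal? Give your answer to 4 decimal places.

0.6707

Wₕ = Nₕ/N with N = 11120: 0.4121, 0.2283, 0.1374, 0.1603, 0.0620.
p̂_st = 0.4121·0.82 + 0.2283·0.57 + 0.1374·0.61 + 0.1603·0.44 + 0.0620·0.78 ≈ 0.670688... → 0.6707.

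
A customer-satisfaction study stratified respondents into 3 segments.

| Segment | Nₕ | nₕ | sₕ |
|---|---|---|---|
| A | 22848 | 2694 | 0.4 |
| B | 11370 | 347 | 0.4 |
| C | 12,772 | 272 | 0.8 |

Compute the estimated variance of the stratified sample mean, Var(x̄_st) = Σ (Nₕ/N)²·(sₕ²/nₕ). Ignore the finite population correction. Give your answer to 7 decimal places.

0.0002149

N = 46990. Term for each stratum: Wₕ²sₕ²/nₕ.
Var(x̄_st) = 0.0000140413 + 0.0000269961 + 0.0001738273 = 0.0002148647 → 0.0002149.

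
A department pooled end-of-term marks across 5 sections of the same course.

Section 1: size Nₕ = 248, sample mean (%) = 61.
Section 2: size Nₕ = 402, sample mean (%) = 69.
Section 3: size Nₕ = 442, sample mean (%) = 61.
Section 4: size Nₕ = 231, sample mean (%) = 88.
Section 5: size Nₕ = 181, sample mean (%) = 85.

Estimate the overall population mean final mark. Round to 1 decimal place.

N = 248 + 402 + 442 + 231 + 181 = 1504.
Overall mean = Σ (Nₕ/N)·x̄ₕ — weight by population share, not a simple average.
Σ Nₕx̄ₕ = 248·61 + 402·69 + 442·61 + 231·88 + 181·85 = 15128 + 27738 + 26962 + 20328 + 15385 = 105541.
Divide by N: 105541 / 1504 = 70.174... → 70.2.

70.2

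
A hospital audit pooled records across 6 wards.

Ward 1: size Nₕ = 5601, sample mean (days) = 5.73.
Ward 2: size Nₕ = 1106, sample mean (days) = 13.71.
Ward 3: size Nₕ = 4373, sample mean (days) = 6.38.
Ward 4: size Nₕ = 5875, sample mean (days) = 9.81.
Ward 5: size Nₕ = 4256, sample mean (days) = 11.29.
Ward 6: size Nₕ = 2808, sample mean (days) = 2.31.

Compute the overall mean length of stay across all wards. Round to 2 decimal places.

x̄_st = (Σ Nₕx̄ₕ) / (Σ Nₕ) = (5601·5.73 + 1106·13.71 + 4373·6.38 + 5875·9.81 + 4256·11.29 + 2808·2.31) / 24019
= 187327.2 / 24019 = 7.7991... → 7.80.

7.80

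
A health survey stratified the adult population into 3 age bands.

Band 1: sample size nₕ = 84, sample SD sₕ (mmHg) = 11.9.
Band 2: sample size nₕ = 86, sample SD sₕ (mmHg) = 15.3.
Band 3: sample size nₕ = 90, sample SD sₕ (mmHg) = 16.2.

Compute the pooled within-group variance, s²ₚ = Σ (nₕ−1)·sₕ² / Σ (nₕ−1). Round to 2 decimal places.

1: (84−1)·11.9² = 83·141.61 = 11753.63
2: (86−1)·15.3² = 85·234.09 = 19897.65
3: (90−1)·16.2² = 89·262.44 = 23357.16
Numerator = 55008.44; denominator = Σ(nₕ−1) = 257.
s²ₚ = 55008.44/257 = 214.0406... → 214.04.

214.04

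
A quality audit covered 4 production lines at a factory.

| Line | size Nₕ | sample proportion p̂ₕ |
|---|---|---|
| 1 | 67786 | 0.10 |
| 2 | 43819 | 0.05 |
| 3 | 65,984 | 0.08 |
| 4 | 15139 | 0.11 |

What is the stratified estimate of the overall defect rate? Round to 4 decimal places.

0.0826

N = 67786 + 43819 + 65984 + 15139 = 192728.
Overall proportion = Σ (Nₕ/N)·p̂ₕ.
Σ Nₕp̂ₕ = 6778.6 + 2190.95 + 5278.72 + 1665.29 = 15913.56.
15913.56 / 192728 = 0.082570... → 0.0826.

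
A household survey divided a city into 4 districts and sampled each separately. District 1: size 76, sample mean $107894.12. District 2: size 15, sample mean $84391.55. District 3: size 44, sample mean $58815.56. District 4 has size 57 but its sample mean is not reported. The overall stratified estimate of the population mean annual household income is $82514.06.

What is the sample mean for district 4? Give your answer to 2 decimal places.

Σ Nₕx̄ₕ = N·μ, so 57·x̄_4 = 192·82514.06 − (76·107894.12 + 15·84391.55 + 44·58815.56).
= 15842699.52 − 12053711.01 = 3788988.51.
x̄_4 = 3788988.51 / 57 = 66473.4826... → 66473.48.

66473.48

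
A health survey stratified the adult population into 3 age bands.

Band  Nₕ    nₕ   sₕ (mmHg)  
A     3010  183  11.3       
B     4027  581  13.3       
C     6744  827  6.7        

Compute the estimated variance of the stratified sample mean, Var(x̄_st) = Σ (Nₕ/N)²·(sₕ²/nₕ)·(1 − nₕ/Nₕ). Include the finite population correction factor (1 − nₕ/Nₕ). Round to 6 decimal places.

0.064915

N = 13781; Wₕ = Nₕ/N.
band A: (3010/13781)²·11.3²/183·(1 − 183/3010) = 0.031263431
band B: (4027/13781)²·13.3²/581·(1 − 581/4027) = 0.022246546
band C: (6744/13781)²·6.7²/827·(1 − 827/6744) = 0.011405170
Sum = 0.064915147 → 0.064915.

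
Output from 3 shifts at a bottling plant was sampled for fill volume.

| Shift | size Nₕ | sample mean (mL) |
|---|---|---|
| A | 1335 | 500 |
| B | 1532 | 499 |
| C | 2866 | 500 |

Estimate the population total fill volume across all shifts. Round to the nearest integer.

A: 1335·500 = 667500
B: 1532·499 = 764468
C: 2866·500 = 1433000
τ̂ = Σ Nₕx̄ₕ = 2864968.

2864968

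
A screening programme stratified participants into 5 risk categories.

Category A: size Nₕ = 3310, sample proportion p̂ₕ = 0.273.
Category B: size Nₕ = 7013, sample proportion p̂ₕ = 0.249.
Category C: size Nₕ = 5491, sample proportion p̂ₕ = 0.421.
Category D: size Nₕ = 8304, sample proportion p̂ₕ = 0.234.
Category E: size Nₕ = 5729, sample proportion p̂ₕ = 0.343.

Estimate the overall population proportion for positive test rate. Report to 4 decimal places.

N = 3310 + 7013 + 5491 + 8304 + 5729 = 29847.
Overall proportion = Σ (Nₕ/N)·p̂ₕ.
Σ Nₕp̂ₕ = 903.63 + 1746.237 + 2311.711 + 1943.136 + 1965.047 = 8869.761.
8869.761 / 29847 = 0.297174... → 0.2972.

0.2972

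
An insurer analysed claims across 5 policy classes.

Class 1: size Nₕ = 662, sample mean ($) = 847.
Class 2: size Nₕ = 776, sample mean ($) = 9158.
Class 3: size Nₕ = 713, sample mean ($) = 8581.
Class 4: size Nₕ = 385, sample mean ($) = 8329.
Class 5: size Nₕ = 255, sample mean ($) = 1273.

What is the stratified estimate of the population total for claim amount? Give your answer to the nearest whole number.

17316855

1: 662·847 = 560714
2: 776·9158 = 7106608
3: 713·8581 = 6118253
4: 385·8329 = 3206665
5: 255·1273 = 324615
τ̂ = Σ Nₕx̄ₕ = 17316855.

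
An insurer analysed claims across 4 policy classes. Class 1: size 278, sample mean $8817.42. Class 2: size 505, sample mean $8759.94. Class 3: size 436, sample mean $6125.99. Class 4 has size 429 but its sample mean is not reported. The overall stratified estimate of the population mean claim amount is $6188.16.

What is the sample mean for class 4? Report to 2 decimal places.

N = 278 + 505 + 436 + 429 = 1648.
Overall total = μ·N = 6188.16·1648 = 10198087.68.
Subtract the known strata: 278·8817.42 + 505·8759.94 + 436·6125.99 = 9545944.1.
Remaining total for class 4: 10198087.68 − 9545944.1 = 652143.58.
Divide by its size: 652143.58 / 429 = 1520.1482... → 1520.15.

1520.15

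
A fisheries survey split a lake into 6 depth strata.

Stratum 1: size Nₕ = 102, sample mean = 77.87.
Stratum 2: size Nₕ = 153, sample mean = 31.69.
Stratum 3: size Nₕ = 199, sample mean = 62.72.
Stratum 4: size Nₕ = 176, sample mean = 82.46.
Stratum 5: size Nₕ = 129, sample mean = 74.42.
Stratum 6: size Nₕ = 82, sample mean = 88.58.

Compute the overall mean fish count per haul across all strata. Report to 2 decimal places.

N = 841; weights Wₕ = Nₕ/N = (0.1213, 0.1819, 0.2366, 0.2093, 0.1534, 0.0975).
x̄_st = Σ Wₕ·x̄ₕ = 0.1213·77.87 + 0.1819·31.69 + 0.2366·62.72 + 0.2093·82.46 + 0.1534·74.42 + 0.0975·88.58 ≈ 67.3594...
→ 67.36.

67.36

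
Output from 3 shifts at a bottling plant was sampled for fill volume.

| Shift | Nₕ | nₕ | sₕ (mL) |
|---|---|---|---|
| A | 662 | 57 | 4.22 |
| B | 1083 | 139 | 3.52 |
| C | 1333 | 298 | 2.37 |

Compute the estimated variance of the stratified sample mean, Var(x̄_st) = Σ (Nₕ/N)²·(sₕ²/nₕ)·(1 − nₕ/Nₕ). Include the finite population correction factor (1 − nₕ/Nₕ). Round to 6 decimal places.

N = 3078. Term for each stratum: Wₕ²sₕ²/nₕ·(1−nₕ/Nₕ).
Var(x̄_st) = 0.013207669 + 0.009619085 + 0.002744819 = 0.025571573 → 0.025572.

0.025572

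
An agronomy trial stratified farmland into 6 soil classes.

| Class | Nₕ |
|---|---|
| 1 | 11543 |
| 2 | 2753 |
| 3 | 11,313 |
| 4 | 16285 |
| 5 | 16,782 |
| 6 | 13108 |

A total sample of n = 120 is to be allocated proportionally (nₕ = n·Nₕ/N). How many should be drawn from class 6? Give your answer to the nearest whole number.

N = 11543 + 2753 + 11313 + 16285 + 16782 + 13108 = 71784.
n_6 = 120·13108/71784 = 21.912... → 22.

22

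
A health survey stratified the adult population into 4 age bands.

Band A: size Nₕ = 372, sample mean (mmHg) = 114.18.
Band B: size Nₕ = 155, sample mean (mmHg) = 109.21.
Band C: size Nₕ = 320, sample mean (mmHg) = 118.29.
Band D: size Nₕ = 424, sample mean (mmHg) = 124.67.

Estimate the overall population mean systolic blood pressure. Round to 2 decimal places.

x̄_st = (Σ Nₕx̄ₕ) / (Σ Nₕ) = (372·114.18 + 155·109.21 + 320·118.29 + 424·124.67) / 1271
= 150115.39 / 1271 = 118.1081... → 118.11.

118.11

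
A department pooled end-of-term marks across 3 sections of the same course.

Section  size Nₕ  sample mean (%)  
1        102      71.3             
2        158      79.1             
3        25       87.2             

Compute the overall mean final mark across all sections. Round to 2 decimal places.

x̄_st = (Σ Nₕx̄ₕ) / (Σ Nₕ) = (102·71.3 + 158·79.1 + 25·87.2) / 285
= 21950.4 / 285 = 77.0189... → 77.02.

77.02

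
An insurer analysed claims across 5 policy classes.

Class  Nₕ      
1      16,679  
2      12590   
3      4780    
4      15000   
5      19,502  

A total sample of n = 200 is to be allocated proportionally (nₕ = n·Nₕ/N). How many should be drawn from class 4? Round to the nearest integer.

44

N = 16679 + 12590 + 4780 + 15000 + 19502 = 68551.
n_4 = 200·15000/68551 = 43.763... → 44.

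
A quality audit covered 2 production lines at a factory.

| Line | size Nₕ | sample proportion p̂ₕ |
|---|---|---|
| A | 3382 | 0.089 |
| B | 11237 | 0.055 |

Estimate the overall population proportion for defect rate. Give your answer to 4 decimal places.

0.0629

Wₕ = Nₕ/N with N = 14619: 0.2313, 0.7687.
p̂_st = 0.2313·0.089 + 0.7687·0.055 ≈ 0.062866... → 0.0629.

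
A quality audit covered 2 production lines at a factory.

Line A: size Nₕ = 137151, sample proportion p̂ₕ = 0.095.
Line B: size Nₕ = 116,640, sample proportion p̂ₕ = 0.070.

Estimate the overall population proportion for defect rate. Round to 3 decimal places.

Wₕ = Nₕ/N with N = 253791: 0.5404, 0.4596.
p̂_st = 0.5404·0.095 + 0.4596·0.070 ≈ 0.08351... → 0.084.

0.084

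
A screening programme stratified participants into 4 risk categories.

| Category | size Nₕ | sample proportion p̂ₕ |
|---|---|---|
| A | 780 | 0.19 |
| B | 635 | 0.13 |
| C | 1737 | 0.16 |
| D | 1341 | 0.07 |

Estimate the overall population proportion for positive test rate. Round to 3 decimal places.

N = 780 + 635 + 1737 + 1341 = 4493.
Overall proportion = Σ (Nₕ/N)·p̂ₕ.
Σ Nₕp̂ₕ = 148.2 + 82.55 + 277.92 + 93.87 = 602.54.
602.54 / 4493 = 0.13411... → 0.134.

0.134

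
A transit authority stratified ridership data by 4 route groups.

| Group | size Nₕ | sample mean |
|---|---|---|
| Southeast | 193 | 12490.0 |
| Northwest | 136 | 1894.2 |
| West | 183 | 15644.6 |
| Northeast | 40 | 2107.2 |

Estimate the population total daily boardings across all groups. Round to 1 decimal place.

Estimate total by summing Nₕ·x̄ₕ over strata.
193·12490.0 + 136·1894.2 + 183·15644.6 + 40·2107.2 = 2410570 + 257611.2 + 2862961.8 + 84288 = 5615431.0.

5615431.0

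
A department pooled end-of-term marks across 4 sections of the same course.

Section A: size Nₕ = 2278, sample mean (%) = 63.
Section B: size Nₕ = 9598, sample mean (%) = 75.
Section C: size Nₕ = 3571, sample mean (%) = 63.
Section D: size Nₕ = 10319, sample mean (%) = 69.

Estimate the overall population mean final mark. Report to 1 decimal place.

69.9

N = 25766; weights Wₕ = Nₕ/N = (0.0884, 0.3725, 0.1386, 0.4005).
x̄_st = Σ Wₕ·x̄ₕ = 0.0884·63 + 0.3725·75 + 0.1386·63 + 0.4005·69 ≈ 69.873...
→ 69.9.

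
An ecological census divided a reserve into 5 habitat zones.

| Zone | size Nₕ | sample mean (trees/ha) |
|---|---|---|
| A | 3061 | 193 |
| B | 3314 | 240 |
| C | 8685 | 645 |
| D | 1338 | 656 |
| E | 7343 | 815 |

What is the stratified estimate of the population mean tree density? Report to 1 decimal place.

N = 3061 + 3314 + 8685 + 1338 + 7343 = 23741.
Weight each subgroup mean by Nₕ/N and sum.
Σ Nₕx̄ₕ = 3061·193 + 3314·240 + 8685·645 + 1338·656 + 7343·815 = 590773 + 795360 + 5601825 + 877728 + 5984545 = 13850231.
Divide by N: 13850231 / 23741 = 583.389... → 583.4.

583.4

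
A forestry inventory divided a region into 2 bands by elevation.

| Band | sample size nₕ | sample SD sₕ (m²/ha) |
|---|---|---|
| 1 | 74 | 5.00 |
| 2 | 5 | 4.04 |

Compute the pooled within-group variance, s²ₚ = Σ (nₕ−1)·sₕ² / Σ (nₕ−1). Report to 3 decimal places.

1: (74−1)·5.00² = 73·25 = 1825
2: (5−1)·4.04² = 4·16.3216 = 65.2864
Numerator = 1890.2864; denominator = Σ(nₕ−1) = 77.
s²ₚ = 1890.2864/77 = 24.54917... → 24.549.

24.549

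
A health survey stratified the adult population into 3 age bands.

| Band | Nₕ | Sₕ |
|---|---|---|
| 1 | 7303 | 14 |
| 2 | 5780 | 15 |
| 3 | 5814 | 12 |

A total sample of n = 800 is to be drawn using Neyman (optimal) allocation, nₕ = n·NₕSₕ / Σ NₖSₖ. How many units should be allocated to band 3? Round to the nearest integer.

216

1: NₕSₕ = 7303·14 = 102242
2: NₕSₕ = 5780·15 = 86700
3: NₕSₕ = 5814·12 = 69768
Σ NₕSₕ = 258710.
n_3 = 800·69768/258710 = 215.741... → 216.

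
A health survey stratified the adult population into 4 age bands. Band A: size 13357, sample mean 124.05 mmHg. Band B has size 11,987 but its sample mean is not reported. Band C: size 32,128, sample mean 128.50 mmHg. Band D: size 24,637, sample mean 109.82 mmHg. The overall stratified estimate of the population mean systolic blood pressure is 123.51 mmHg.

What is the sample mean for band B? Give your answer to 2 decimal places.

N = 13357 + 11987 + 32128 + 24637 = 82109.
Overall total = μ·N = 123.51·82109 = 10141282.59.
Subtract the known strata: 13357·124.05 + 32128·128.50 + 24637·109.82 = 8491019.19.
Remaining total for band B: 10141282.59 − 8491019.19 = 1650263.4.
Divide by its size: 1650263.4 / 11987 = 137.6711... → 137.67.

137.67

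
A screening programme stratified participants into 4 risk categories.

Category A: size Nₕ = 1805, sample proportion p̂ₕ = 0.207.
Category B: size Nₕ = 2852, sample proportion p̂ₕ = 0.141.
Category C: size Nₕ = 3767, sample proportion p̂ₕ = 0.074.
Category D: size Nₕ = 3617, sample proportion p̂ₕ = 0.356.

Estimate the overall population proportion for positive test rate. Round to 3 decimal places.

0.195

Wₕ = Nₕ/N with N = 12041: 0.1499, 0.2369, 0.3128, 0.3004.
p̂_st = 0.1499·0.207 + 0.2369·0.141 + 0.3128·0.074 + 0.3004·0.356 ≈ 0.19452... → 0.195.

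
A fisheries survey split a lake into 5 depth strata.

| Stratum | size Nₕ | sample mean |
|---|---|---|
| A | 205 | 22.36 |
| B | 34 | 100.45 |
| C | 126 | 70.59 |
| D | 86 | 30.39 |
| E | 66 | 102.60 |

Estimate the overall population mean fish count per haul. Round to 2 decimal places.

50.83

N = 517; weights Wₕ = Nₕ/N = (0.3965, 0.0658, 0.2437, 0.1663, 0.1277).
x̄_st = Σ Wₕ·x̄ₕ = 0.3965·22.36 + 0.0658·100.45 + 0.2437·70.59 + 0.1663·30.39 + 0.1277·102.60 ≈ 50.8290...
→ 50.83.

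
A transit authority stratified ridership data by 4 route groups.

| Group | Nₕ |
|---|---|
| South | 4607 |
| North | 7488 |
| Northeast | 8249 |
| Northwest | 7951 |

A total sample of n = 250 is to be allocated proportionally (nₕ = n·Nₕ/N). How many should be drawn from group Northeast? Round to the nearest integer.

Share of group Northeast = 8249/28295 = 0.29154.
Allocate 250 × 0.29154 = 72.884... → 73.

73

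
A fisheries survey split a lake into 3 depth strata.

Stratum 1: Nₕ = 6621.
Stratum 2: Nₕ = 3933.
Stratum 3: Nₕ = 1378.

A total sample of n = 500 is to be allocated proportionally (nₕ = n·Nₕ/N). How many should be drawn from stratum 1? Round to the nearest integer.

Share of stratum 1 = 6621/11932 = 0.55489.
Allocate 500 × 0.55489 = 277.447... → 277.

277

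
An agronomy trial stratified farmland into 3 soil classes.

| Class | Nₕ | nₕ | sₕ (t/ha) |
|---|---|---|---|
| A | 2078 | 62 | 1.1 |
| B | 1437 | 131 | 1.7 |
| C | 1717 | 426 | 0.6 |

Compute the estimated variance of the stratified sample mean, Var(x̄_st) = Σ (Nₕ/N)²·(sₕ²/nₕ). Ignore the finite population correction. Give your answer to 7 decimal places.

0.0048338

N = 5232; Wₕ = Nₕ/N.
class A: (2078/5232)²·1.1²/62 = 0.0030785719
class B: (1437/5232)²·1.7²/131 = 0.0016641965
class C: (1717/5232)²·0.6²/426 = 0.0000910119
Sum = 0.0048337803 → 0.0048338.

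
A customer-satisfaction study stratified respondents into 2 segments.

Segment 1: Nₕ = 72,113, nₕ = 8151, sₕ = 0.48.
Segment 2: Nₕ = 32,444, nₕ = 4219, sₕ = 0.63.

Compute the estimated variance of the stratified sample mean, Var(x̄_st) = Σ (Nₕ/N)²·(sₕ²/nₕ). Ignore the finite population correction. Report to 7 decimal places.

0.0000225

N = 104557; Wₕ = Nₕ/N.
segment 1: (72113/104557)²·0.48²/8151 = 0.0000134460
segment 2: (32444/104557)²·0.63²/4219 = 0.0000090580
Sum = 0.0000225040 → 0.0000225.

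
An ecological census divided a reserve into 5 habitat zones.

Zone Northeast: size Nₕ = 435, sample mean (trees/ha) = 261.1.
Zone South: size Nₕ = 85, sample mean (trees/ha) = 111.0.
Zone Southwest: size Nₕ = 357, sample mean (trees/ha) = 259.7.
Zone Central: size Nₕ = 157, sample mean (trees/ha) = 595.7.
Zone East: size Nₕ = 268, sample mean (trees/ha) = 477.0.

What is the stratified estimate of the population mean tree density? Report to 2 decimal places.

x̄_st = (Σ Nₕx̄ₕ) / (Σ Nₕ) = (435·261.1 + 85·111.0 + 357·259.7 + 157·595.7 + 268·477.0) / 1302
= 437087.3 / 1302 = 335.7045... → 335.70.

335.70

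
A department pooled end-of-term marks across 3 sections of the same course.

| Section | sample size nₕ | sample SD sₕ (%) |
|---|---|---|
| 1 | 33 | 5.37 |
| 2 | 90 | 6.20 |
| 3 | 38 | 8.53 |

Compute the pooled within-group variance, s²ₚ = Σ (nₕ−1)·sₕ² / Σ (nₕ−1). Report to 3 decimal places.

1: (33−1)·5.37² = 32·28.8369 = 922.7808
2: (90−1)·6.20² = 89·38.44 = 3421.16
3: (38−1)·8.53² = 37·72.7609 = 2692.1533
Numerator = 7036.0941; denominator = Σ(nₕ−1) = 158.
s²ₚ = 7036.0941/158 = 44.53224... → 44.532.

44.532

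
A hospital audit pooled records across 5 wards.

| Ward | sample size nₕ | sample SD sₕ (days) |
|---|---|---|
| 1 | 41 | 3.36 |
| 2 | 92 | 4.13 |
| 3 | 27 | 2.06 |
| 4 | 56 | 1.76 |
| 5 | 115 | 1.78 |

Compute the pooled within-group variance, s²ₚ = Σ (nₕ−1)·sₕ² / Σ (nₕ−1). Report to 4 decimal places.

Degrees of freedom: 40 + 91 + 26 + 55 + 114 = 326.
Σ(nₕ−1)sₕ² = 40·11.2896 + 91·17.0569 + 26·4.2436 + 55·3.0976 + 114·3.1684 = 2645.6611.
s²ₚ = 2645.6611 / 326 = 8.115525... → 8.1155.

8.1155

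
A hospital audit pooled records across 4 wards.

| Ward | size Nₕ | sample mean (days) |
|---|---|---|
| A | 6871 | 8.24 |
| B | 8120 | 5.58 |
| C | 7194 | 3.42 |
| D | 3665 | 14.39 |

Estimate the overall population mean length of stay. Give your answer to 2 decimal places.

N = 25850; weights Wₕ = Nₕ/N = (0.2658, 0.3141, 0.2783, 0.1418).
x̄_st = Σ Wₕ·x̄ₕ = 0.2658·8.24 + 0.3141·5.58 + 0.2783·3.42 + 0.1418·14.39 ≈ 6.9350...
→ 6.93.

6.93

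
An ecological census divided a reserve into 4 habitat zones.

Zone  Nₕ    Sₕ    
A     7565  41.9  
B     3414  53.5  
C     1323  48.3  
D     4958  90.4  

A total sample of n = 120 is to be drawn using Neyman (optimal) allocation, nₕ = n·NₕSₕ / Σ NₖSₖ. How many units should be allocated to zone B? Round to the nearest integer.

A: NₕSₕ = 7565·41.9 = 316973.5
B: NₕSₕ = 3414·53.5 = 182649
C: NₕSₕ = 1323·48.3 = 63900.9
D: NₕSₕ = 4958·90.4 = 448203.2
Σ NₕSₕ = 1011726.6.
n_B = 120·182649/1011726.6 = 21.664... → 22.

22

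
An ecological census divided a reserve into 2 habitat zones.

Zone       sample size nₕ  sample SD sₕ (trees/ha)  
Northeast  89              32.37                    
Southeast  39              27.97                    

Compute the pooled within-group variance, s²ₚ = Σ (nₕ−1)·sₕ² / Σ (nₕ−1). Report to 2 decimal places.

Northeast: (89−1)·32.37² = 88·1047.8169 = 92207.8872
Southeast: (39−1)·27.97² = 38·782.3209 = 29728.1942
Numerator = 121936.0814; denominator = Σ(nₕ−1) = 126.
s²ₚ = 121936.0814/126 = 967.7467... → 967.75.

967.75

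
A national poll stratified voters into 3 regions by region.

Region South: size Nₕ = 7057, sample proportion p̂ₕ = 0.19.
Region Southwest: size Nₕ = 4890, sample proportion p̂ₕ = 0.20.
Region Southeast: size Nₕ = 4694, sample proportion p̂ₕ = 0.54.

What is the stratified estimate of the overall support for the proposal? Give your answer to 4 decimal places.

0.2917

Wₕ = Nₕ/N with N = 16641: 0.4241, 0.2939, 0.2821.
p̂_st = 0.4241·0.19 + 0.2939·0.20 + 0.2821·0.54 ≈ 0.291665... → 0.2917.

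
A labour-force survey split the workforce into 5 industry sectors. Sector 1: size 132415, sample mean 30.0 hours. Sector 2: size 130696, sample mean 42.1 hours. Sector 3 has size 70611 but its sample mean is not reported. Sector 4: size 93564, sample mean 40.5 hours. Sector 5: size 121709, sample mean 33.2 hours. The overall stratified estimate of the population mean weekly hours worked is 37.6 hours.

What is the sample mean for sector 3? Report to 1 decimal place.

Σ Nₕx̄ₕ = N·μ, so 70611·x̄_3 = 548995·37.6 − (132415·30.0 + 130696·42.1 + 93564·40.5 + 121709·33.2).
= 20642212 − 17304832.4 = 3337379.6.
x̄_3 = 3337379.6 / 70611 = 47.264... → 47.3.

47.3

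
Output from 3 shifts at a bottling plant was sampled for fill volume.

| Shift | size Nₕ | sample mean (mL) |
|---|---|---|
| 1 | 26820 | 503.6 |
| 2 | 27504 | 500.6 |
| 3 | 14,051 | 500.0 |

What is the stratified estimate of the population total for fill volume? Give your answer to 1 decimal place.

Population total = Σ Nₕ·x̄ₕ (each stratum's size times its mean).
26820·503.6 + 27504·500.6 + 14051·500.0 = 13506552 + 13768502.4 + 7025500 = 34300554.4.

34300554.4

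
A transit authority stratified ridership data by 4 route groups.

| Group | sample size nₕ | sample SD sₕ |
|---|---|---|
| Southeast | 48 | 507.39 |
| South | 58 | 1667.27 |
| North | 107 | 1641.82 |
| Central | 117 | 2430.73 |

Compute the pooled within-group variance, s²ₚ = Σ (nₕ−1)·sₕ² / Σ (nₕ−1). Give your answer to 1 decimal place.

Degrees of freedom: 47 + 57 + 106 + 116 = 326.
Σ(nₕ−1)sₕ² = 47·257444.6121 + 57·2779789.2529 + 106·2695572.9124 + 116·5908448.3329 = 1141658619.5148.
s²ₚ = 1141658619.5148 / 326 = 3502020.305... → 3502020.3.

3502020.3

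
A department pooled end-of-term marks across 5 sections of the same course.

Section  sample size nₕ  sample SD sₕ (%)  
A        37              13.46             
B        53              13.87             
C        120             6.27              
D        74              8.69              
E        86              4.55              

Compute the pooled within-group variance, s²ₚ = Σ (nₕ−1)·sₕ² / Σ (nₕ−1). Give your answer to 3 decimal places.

78.018

Degrees of freedom: 36 + 52 + 119 + 73 + 85 = 365.
Σ(nₕ−1)sₕ² = 36·181.1716 + 52·192.3769 + 119·39.3129 + 73·75.5161 + 85·20.7025 = 28476.3993.
s²ₚ = 28476.3993 / 365 = 78.01753... → 78.018.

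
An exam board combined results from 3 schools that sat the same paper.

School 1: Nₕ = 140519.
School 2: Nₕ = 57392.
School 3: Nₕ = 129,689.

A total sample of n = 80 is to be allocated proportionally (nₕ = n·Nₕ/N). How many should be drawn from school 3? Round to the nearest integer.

32

Share of school 3 = 129689/327600 = 0.39588.
Allocate 80 × 0.39588 = 31.670... → 32.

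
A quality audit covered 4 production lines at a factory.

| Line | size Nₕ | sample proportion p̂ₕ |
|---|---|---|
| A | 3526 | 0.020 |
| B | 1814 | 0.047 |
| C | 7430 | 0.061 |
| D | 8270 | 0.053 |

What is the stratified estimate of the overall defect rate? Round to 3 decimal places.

N = 3526 + 1814 + 7430 + 8270 = 21040.
Overall proportion = Σ (Nₕ/N)·p̂ₕ.
Σ Nₕp̂ₕ = 70.52 + 85.258 + 453.23 + 438.31 = 1047.318.
1047.318 / 21040 = 0.04978... → 0.050.

0.050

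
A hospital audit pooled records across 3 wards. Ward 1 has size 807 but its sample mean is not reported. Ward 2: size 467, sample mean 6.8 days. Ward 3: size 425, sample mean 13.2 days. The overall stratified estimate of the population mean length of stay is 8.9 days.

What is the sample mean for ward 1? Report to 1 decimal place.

Σ Nₕx̄ₕ = N·μ, so 807·x̄_1 = 1699·8.9 − (467·6.8 + 425·13.2).
= 15121.1 − 8785.6 = 6335.5.
x̄_1 = 6335.5 / 807 = 7.851... → 7.9.

7.9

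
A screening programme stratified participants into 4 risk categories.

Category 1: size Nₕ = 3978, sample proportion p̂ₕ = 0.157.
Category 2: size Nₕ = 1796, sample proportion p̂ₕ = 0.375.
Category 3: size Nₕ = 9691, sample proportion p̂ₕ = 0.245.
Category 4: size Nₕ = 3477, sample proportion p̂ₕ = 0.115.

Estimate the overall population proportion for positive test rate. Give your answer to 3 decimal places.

Wₕ = Nₕ/N with N = 18942: 0.2100, 0.0948, 0.5116, 0.1836.
p̂_st = 0.2100·0.157 + 0.0948·0.375 + 0.5116·0.245 + 0.1836·0.115 ≈ 0.21498... → 0.215.

0.215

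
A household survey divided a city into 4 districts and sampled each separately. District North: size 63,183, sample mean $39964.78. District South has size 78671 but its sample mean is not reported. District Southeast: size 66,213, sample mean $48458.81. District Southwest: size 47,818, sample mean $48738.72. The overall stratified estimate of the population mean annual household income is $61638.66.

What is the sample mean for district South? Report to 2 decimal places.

97979.21

N = 63183 + 78671 + 66213 + 47818 = 255885.
Overall total = μ·N = 61638.66·255885 = 15772408514.1.
Subtract the known strata: 63183·39964.78 + 66213·48458.81 + 47818·48738.72 = 8064285994.23.
Remaining total for district South: 15772408514.1 − 8064285994.23 = 7708122519.87.
Divide by its size: 7708122519.87 / 78671 = 97979.2111... → 97979.21.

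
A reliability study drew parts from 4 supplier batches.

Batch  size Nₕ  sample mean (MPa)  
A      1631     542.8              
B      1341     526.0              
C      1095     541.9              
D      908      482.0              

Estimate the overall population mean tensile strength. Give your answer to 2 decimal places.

526.98

x̄_st = (Σ Nₕx̄ₕ) / (Σ Nₕ) = (1631·542.8 + 1341·526.0 + 1095·541.9 + 908·482.0) / 4975
= 2621709.3 / 4975 = 526.9767... → 526.98.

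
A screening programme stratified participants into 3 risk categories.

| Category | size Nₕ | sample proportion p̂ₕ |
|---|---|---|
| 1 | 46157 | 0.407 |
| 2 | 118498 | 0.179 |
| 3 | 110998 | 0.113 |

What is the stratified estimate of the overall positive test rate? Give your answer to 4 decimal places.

0.1906

Wₕ = Nₕ/N with N = 275653: 0.1674, 0.4299, 0.4027.
p̂_st = 0.1674·0.407 + 0.4299·0.179 + 0.4027·0.113 ≈ 0.190601... → 0.1906.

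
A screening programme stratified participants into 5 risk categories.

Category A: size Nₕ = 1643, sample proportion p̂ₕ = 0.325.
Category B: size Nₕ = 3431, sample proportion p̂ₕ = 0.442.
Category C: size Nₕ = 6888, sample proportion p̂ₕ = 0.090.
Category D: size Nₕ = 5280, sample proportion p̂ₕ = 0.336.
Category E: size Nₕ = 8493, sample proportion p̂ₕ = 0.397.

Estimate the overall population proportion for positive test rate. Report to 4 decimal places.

N = 1643 + 3431 + 6888 + 5280 + 8493 = 25735.
Overall proportion = Σ (Nₕ/N)·p̂ₕ.
Σ Nₕp̂ₕ = 533.975 + 1516.502 + 619.92 + 1774.08 + 3371.721 = 7816.198.
7816.198 / 25735 = 0.303719... → 0.3037.

0.3037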